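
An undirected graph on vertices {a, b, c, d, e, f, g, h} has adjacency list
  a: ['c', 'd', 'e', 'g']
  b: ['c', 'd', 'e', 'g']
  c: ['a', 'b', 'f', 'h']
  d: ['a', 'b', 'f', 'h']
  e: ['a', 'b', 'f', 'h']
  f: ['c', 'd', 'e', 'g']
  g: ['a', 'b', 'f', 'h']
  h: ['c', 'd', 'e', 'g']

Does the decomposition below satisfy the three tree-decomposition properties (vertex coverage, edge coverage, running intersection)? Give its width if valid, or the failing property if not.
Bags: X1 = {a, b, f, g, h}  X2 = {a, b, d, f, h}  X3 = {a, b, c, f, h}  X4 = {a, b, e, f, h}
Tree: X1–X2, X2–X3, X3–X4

Checking the three conditions: (i) the bags cover all of {a, b, c, d, e, f, g, h}; (ii) for each edge, some bag contains both endpoints; (iii) the bags containing any fixed vertex form a subtree. All hold, so the decomposition is valid with width 5 − 1 = 4.

Yes; width 4.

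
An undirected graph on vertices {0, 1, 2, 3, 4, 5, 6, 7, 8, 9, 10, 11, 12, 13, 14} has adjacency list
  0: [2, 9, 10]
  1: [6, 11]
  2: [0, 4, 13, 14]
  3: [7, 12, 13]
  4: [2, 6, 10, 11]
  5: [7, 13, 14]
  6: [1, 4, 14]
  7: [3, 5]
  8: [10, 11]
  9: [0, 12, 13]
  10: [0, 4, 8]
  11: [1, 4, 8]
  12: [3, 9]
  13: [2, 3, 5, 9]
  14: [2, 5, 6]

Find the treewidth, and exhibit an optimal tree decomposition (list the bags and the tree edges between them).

Treewidth 3.
One such decomposition:
Bags: B1 = {3, 5, 7, 12}  B2 = {3, 5, 12, 13}  B3 = {5, 9, 12, 13}  B4 = {5, 9, 13, 14}  B5 = {2, 9, 13, 14}  B6 = {0, 2, 9, 14}  B7 = {0, 2, 6, 14}  B8 = {0, 2, 4, 6}  B9 = {0, 4, 6, 10}  B10 = {1, 4, 6, 10}  B11 = {1, 4, 10, 11}  B12 = {1, 8, 10, 11}
Tree: B1–B2, B2–B3, B3–B4, B4–B5, B5–B6, B6–B7, B7–B8, B8–B9, B9–B10, B10–B11, B11–B12

Each bag holds 4 vertices, so the decomposition has width 3, which upper-bounds the treewidth. For the lower bound: the 4 vertex sets {3,7,12}, {5}, {13}, {0,2,9,14} are disjoint, each induces a connected subgraph, and every pair is joined by at least one edge of G. Contracting each set to a single vertex therefore yields K_{4} as a minor, and since treewidth is minor-monotone, tw(G) ≥ tw(K_{4}) = 3. Combining the bounds, tw(G) = 3.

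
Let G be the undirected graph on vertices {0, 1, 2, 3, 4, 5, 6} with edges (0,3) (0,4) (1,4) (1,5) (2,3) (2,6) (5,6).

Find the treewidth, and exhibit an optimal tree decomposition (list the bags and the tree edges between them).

Treewidth 2.
One optimal decomposition is:
Bags: B1 = {0, 2, 3}  B2 = {0, 2, 4}  B3 = {1, 2, 4}  B4 = {1, 2, 5}  B5 = {2, 5, 6}
Tree: B1–B2, B2–B3, B3–B4, B4–B5

The largest bag has 3 vertices, giving width 2; this decomposition certifies tw(G) ≤ 2. Since 2–3–0–4–1–5–6–2 is a cycle in G, G is not acyclic. Forests are exactly the graphs of treewidth ≤ 1, so tw(G) ≥ 2. The upper and lower bounds meet at 2, so that is the treewidth.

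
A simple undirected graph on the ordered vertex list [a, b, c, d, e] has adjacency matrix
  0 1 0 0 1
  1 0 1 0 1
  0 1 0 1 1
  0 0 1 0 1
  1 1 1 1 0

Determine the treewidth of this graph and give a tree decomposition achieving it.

Every bag has size at most 3, so the width is 3 − 1 = 2 and tw(G) ≤ 2. On the other hand G contains the 3-clique {c, d, e}. A clique must lie in a single bag of any decomposition, so no decomposition can have width below 2. The upper and lower bounds meet at 2, so that is the treewidth.

Treewidth 2.
One such decomposition:
Bags: B1 = {b, c, e}  B2 = {c, d, e}  B3 = {a, b, e}
Tree: B1–B2, B1–B3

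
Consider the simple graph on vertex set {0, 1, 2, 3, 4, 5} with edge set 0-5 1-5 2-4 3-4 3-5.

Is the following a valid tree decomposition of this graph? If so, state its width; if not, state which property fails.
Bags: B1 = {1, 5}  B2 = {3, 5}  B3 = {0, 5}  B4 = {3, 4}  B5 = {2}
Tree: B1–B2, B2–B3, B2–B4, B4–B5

A tree decomposition must satisfy three properties: every vertex lies in some bag; for every edge, both endpoints lie together in some bag; and for every vertex, the bags containing it form a connected subtree. Here edge (4,2) lies in no bag, so the decomposition is invalid.

No — edge (4,2) lies in no bag.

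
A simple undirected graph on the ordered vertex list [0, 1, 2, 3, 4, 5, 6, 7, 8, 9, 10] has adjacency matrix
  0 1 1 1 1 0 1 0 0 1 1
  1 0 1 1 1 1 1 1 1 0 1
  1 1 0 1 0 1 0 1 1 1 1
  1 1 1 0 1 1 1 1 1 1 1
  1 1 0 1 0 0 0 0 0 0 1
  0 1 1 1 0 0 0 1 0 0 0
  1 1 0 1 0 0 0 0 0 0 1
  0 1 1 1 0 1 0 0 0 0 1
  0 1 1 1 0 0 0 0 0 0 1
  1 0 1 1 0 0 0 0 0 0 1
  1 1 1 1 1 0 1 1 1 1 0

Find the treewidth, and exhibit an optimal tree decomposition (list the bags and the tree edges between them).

Treewidth 4.
Bags: B1 = {0, 1, 2, 3, 10}  B2 = {0, 2, 3, 9, 10}  B3 = {1, 2, 3, 7, 10}  B4 = {1, 2, 3, 8, 10}  B5 = {0, 1, 3, 6, 10}  B6 = {0, 1, 3, 4, 10}  B7 = {1, 2, 3, 5, 7}
Tree: B1–B2, B1–B3, B1–B4, B1–B5, B1–B6, B3–B7

Each bag holds 5 vertices, so the decomposition has width 4, which upper-bounds the treewidth. On the other hand G contains the 5-clique {0, 1, 2, 3, 10}. A clique must lie in a single bag of any decomposition, so no decomposition can have width below 4. Hence tw(G) = 4 exactly.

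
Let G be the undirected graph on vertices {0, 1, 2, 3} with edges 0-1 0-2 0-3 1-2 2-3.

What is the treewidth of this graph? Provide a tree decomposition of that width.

Each bag holds 3 vertices, so the decomposition has width 2, which upper-bounds the treewidth. For the lower bound, the 3 vertices {0, 1, 2} are pairwise adjacent, and any tree decomposition puts a clique entirely inside one bag — forcing width ≥ 2. The upper and lower bounds meet at 2, so that is the treewidth.

Treewidth 2.
One optimal decomposition is:
Bags: B1 = {0, 2, 3}  B2 = {0, 1, 2}
Tree: B1–B2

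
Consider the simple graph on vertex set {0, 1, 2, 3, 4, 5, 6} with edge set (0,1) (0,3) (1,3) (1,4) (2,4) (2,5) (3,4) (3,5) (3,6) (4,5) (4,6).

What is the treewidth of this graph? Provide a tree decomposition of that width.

Treewidth 2.
One optimal decomposition is:
Bags: B1 = {1, 3, 4}  B2 = {3, 4, 5}  B3 = {0, 1, 3}  B4 = {3, 4, 6}  B5 = {2, 4, 5}
Tree: B1–B2, B1–B3, B1–B4, B2–B5

Each bag holds 3 vertices, so the decomposition has width 2, which upper-bounds the treewidth. For the lower bound, the 3 vertices {2, 4, 5} are pairwise adjacent, and any tree decomposition puts a clique entirely inside one bag — forcing width ≥ 2. Hence tw(G) = 2 exactly.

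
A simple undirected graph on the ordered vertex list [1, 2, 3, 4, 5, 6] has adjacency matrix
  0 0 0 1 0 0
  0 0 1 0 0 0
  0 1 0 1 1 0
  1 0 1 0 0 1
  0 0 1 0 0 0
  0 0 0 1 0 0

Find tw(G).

1

A width-1 tree decomposition is:
Bags: B1 = {4, 6}  B2 = {1, 4}  B3 = {3, 4}  B4 = {2, 3}  B5 = {3, 5}
Tree: B1–B2, B2–B3, B3–B4, B3–B5
The largest bag has 2 vertices, giving width 1; this decomposition certifies tw(G) ≤ 1. G has an edge, so its treewidth is at least 1. Therefore the treewidth is 1.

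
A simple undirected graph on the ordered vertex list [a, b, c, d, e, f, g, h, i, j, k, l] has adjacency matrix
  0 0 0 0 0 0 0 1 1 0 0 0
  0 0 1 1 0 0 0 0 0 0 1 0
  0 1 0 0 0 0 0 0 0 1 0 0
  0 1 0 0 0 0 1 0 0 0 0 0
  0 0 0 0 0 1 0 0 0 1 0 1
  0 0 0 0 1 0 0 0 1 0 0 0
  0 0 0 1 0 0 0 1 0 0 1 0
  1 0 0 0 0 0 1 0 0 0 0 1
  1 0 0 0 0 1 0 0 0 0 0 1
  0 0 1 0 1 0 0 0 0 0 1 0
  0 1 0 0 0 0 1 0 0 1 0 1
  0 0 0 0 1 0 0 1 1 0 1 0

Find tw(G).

3

A width-3 tree decomposition is:
Bags: B1 = {a, e, f, i}  B2 = {a, e, i, l}  B3 = {a, e, h, l}  B4 = {e, h, j, l}  B5 = {h, j, k, l}  B6 = {g, h, j, k}  B7 = {c, g, j, k}  B8 = {b, c, g, k}  B9 = {b, c, d, g}
Tree: B1–B2, B2–B3, B3–B4, B4–B5, B5–B6, B6–B7, B7–B8, B8–B9
Every bag has size at most 4, so the width is 4 − 1 = 3 and tw(G) ≤ 3. For the lower bound: the 4 vertex sets {a,f,i}, {e}, {l}, {g,h,j,k} are disjoint, each induces a connected subgraph, and every pair is joined by at least one edge of G. Contracting each set to a single vertex therefore yields K_{4} as a minor, and since treewidth is minor-monotone, tw(G) ≥ tw(K_{4}) = 3. Combining the bounds, tw(G) = 3.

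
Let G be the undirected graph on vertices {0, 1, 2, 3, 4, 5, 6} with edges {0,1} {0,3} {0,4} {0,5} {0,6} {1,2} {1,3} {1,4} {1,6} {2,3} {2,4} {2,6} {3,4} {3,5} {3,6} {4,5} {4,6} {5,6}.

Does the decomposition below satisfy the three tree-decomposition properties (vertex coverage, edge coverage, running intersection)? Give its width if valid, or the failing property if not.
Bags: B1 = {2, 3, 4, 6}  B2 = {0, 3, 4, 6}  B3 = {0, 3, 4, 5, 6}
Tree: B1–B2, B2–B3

No — vertex 1 appears in no bag.

A tree decomposition must satisfy three properties: every vertex lies in some bag; for every edge, both endpoints lie together in some bag; and for every vertex, the bags containing it form a connected subtree. Here vertex 1 appears in no bag, so the decomposition is invalid.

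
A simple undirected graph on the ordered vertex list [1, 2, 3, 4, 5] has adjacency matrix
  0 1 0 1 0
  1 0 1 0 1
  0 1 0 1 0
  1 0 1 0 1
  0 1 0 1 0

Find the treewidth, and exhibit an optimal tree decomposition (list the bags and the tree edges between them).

Each bag holds 3 vertices, so the decomposition has width 2, which upper-bounds the treewidth. For the lower bound, G contains the cycle 5–2–1–4–5, so G is not a forest; only forests have treewidth ≤ 1, hence tw(G) ≥ 2. Hence tw(G) = 2 exactly.

Treewidth 2.
One such decomposition:
Bags: B1 = {2, 4, 5}  B2 = {1, 2, 4}  B3 = {2, 3, 4}
Tree: B1–B2, B2–B3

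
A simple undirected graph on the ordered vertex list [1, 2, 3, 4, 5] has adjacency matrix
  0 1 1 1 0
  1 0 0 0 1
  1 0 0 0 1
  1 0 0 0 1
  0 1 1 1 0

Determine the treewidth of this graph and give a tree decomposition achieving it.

Every bag has size at most 3, so the width is 3 − 1 = 2 and tw(G) ≤ 2. The edges 1–2–5–3–1 form a cycle, so G is not a tree and its treewidth is at least 2. Therefore the treewidth is 2.

Treewidth 2.
One such decomposition:
Bags: B1 = {1, 2, 5}  B2 = {1, 3, 5}  B3 = {1, 4, 5}
Tree: B1–B2, B2–B3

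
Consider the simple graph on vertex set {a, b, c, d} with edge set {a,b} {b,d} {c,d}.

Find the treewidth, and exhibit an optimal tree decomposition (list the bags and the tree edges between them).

Treewidth 1.
One such decomposition:
Bags: B1 = {b, d}  B2 = {c, d}  B3 = {a, b}
Tree: B1–B2, B1–B3

Every bag has size at most 2, so the width is 2 − 1 = 1 and tw(G) ≤ 1. Any graph with an edge has treewidth ≥ 1, and G has the edge d–b. Combining the bounds, tw(G) = 1.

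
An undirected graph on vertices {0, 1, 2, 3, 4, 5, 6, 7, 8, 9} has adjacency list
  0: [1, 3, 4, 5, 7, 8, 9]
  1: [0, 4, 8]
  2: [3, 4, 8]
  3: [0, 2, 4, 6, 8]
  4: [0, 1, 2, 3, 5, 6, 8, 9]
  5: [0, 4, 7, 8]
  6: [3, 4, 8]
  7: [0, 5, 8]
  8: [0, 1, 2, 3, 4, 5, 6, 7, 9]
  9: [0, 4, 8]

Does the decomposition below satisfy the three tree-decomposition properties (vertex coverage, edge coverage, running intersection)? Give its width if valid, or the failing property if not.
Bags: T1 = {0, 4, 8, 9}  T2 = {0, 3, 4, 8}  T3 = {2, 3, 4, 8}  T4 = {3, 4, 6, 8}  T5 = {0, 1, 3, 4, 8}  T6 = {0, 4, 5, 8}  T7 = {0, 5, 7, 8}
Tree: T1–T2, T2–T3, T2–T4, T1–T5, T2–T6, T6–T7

No — bags containing vertex 3 are not connected in the tree.

A tree decomposition must satisfy three properties: every vertex lies in some bag; for every edge, both endpoints lie together in some bag; and for every vertex, the bags containing it form a connected subtree. Here bags containing vertex 3 are not connected in the tree, so the decomposition is invalid.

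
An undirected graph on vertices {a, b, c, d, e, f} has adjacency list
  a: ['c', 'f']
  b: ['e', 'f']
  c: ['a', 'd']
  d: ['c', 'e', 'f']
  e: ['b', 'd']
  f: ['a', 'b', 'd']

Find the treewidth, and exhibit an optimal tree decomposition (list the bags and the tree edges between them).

The largest bag has 3 vertices, giving width 2; this decomposition certifies tw(G) ≤ 2. Since a–c–d–f–a is a cycle in G, G is not acyclic. Forests are exactly the graphs of treewidth ≤ 1, so tw(G) ≥ 2. The upper and lower bounds meet at 2, so that is the treewidth.

Treewidth 2.
Bags: B1 = {a, c, f}  B2 = {c, d, f}  B3 = {b, d, f}  B4 = {b, d, e}
Tree: B1–B2, B2–B3, B3–B4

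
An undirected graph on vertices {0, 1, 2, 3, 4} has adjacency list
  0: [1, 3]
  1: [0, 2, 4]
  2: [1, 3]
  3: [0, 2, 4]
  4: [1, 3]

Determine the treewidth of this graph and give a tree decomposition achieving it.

Every bag has size at most 3, so the width is 3 − 1 = 2 and tw(G) ≤ 2. The edges 3–2–1–4–3 form a cycle, so G is not a tree and its treewidth is at least 2. Combining the bounds, tw(G) = 2.

Treewidth 2.
One optimal decomposition is:
Bags: B1 = {1, 2, 3}  B2 = {1, 3, 4}  B3 = {0, 1, 3}
Tree: B1–B2, B2–B3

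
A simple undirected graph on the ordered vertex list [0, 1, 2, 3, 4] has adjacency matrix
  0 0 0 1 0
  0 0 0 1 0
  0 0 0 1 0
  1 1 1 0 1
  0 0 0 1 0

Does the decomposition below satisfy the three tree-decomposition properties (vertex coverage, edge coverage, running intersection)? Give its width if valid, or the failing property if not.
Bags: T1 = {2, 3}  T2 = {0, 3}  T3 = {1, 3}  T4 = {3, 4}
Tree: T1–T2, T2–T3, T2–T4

Checking the three conditions: (i) the bags cover all of {0, 1, 2, 3, 4}; (ii) for each edge, some bag contains both endpoints; (iii) the bags containing any fixed vertex form a subtree. All hold, so the decomposition is valid with width 2 − 1 = 1.

Yes; width 1.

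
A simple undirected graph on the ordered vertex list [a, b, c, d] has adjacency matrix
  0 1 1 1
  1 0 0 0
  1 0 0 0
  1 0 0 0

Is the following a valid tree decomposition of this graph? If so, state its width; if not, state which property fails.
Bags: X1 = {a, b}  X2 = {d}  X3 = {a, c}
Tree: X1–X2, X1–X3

No — edge (a,d) lies in no bag.

A tree decomposition must satisfy three properties: every vertex lies in some bag; for every edge, both endpoints lie together in some bag; and for every vertex, the bags containing it form a connected subtree. Here edge (a,d) lies in no bag, so the decomposition is invalid.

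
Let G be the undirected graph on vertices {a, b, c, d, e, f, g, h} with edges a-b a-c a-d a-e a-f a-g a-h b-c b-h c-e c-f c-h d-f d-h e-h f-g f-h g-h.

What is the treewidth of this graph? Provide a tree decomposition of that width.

Treewidth 3.
One optimal decomposition is:
Bags: B1 = {a, f, g, h}  B2 = {a, d, f, h}  B3 = {a, c, f, h}  B4 = {a, b, c, h}  B5 = {a, c, e, h}
Tree: B1–B2, B1–B3, B3–B4, B3–B5

The largest bag has 4 vertices, giving width 3; this decomposition certifies tw(G) ≤ 3. On the other hand G contains the 4-clique {a, c, e, h}. A clique must lie in a single bag of any decomposition, so no decomposition can have width below 3. Combining the bounds, tw(G) = 3.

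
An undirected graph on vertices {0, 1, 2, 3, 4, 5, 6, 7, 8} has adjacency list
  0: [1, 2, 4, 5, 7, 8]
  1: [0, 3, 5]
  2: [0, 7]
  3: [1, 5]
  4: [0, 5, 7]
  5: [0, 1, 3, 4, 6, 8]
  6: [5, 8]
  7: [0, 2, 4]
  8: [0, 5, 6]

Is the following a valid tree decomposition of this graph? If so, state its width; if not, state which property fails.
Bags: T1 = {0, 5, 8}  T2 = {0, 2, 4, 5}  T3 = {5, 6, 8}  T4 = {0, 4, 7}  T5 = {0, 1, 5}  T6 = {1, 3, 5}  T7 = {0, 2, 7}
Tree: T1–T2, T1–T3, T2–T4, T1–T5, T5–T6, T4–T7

No — bags containing vertex 2 are not connected in the tree.

A tree decomposition must satisfy three properties: every vertex lies in some bag; for every edge, both endpoints lie together in some bag; and for every vertex, the bags containing it form a connected subtree. Here bags containing vertex 2 are not connected in the tree, so the decomposition is invalid.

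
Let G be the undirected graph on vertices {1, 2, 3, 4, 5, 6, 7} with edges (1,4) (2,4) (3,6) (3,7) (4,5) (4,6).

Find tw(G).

A width-1 tree decomposition is:
Bags: B1 = {2, 4}  B2 = {4, 6}  B3 = {3, 6}  B4 = {1, 4}  B5 = {4, 5}  B6 = {3, 7}
Tree: B1–B2, B2–B3, B1–B4, B4–B5, B3–B6
Every bag has size at most 2, so the width is 2 − 1 = 1 and tw(G) ≤ 1. Since G has at least one edge (e.g. 4–2), it is not an edgeless graph, so tw(G) ≥ 1. Hence tw(G) = 1 exactly.

1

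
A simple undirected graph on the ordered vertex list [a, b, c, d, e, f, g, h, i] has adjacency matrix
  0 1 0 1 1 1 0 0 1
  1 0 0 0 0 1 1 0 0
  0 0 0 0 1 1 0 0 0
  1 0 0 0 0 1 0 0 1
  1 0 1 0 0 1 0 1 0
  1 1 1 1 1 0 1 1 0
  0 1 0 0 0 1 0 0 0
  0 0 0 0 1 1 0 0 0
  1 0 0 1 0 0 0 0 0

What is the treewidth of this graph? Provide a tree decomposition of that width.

Treewidth 2.
One optimal decomposition is:
Bags: B1 = {a, d, f}  B2 = {a, e, f}  B3 = {a, d, i}  B4 = {a, b, f}  B5 = {c, e, f}  B6 = {b, f, g}  B7 = {e, f, h}
Tree: B1–B2, B1–B3, B1–B4, B2–B5, B4–B6, B2–B7

Each bag holds 3 vertices, so the decomposition has width 2, which upper-bounds the treewidth. Conversely, {b, f, g} is a clique of size 3, and the vertices of any clique must share a bag in every tree decomposition; so some bag has ≥ 3 vertices and tw(G) ≥ 2. The upper and lower bounds meet at 2, so that is the treewidth.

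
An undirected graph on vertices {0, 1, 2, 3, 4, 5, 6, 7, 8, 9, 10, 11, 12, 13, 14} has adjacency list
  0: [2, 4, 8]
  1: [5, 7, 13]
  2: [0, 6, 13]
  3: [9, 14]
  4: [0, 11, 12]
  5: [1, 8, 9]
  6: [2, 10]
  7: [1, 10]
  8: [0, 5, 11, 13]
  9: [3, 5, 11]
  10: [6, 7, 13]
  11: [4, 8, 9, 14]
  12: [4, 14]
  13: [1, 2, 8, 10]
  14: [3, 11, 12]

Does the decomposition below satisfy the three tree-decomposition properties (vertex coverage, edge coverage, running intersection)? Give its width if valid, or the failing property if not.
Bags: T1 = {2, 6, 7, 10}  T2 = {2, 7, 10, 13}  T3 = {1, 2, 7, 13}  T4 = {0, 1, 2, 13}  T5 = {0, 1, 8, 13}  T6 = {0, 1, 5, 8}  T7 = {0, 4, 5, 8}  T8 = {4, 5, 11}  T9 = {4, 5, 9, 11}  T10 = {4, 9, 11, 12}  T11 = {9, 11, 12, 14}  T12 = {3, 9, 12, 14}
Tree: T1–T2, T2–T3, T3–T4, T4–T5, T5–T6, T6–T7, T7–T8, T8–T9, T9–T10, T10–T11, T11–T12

A tree decomposition must satisfy three properties: every vertex lies in some bag; for every edge, both endpoints lie together in some bag; and for every vertex, the bags containing it form a connected subtree. Here edge (8,11) lies in no bag, so the decomposition is invalid.

No — edge (8,11) lies in no bag.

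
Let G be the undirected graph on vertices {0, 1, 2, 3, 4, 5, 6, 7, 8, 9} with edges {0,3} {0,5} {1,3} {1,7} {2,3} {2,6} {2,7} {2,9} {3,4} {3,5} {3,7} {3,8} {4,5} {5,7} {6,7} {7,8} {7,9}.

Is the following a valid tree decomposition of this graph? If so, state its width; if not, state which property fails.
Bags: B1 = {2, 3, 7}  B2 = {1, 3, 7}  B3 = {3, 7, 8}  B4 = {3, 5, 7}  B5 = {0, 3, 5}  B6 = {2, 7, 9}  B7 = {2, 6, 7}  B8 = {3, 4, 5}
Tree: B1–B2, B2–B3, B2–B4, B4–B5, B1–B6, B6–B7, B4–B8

Yes; width 2.

Vertex coverage: the bags together contain {0, 1, 2, 3, 4, 5, 6, 7, 8, 9}, the full vertex set. Edge coverage: each edge of G has both endpoints in at least one bag. Running intersection: for every vertex, the bags containing it form a connected subtree. All three properties hold, so this is a valid tree decomposition of width max|bag| − 1 = 2, and hence tw(G) ≤ 2.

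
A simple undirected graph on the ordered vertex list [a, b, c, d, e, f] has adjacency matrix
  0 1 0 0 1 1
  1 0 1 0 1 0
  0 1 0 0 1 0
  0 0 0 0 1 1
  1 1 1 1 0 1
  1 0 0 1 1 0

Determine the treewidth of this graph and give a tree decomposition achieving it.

Each bag holds 3 vertices, so the decomposition has width 2, which upper-bounds the treewidth. Conversely, {b, c, e} is a clique of size 3, and the vertices of any clique must share a bag in every tree decomposition; so some bag has ≥ 3 vertices and tw(G) ≥ 2. Combining the bounds, tw(G) = 2.

Treewidth 2.
One such decomposition:
Bags: B1 = {d, e, f}  B2 = {a, e, f}  B3 = {a, b, e}  B4 = {b, c, e}
Tree: B1–B2, B2–B3, B3–B4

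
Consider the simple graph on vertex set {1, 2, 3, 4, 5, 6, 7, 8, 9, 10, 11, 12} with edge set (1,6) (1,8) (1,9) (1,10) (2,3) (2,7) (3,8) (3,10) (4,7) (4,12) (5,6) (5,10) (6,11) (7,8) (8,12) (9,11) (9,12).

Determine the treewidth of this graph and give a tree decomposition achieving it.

Every bag has size at most 4, so the width is 4 − 1 = 3 and tw(G) ≤ 3. For the lower bound: the 4 vertex sets {5,6,11}, {10}, {1}, {3,8,9,12} are disjoint, each induces a connected subgraph, and every pair is joined by at least one edge of G. Contracting each set to a single vertex therefore yields K_{4} as a minor, and since treewidth is minor-monotone, tw(G) ≥ tw(K_{4}) = 3. Hence tw(G) = 3 exactly.

Treewidth 3.
Bags: B1 = {5, 6, 10, 11}  B2 = {1, 6, 10, 11}  B3 = {1, 9, 10, 11}  B4 = {1, 3, 9, 10}  B5 = {1, 3, 8, 9}  B6 = {3, 8, 9, 12}  B7 = {2, 3, 8, 12}  B8 = {2, 7, 8, 12}  B9 = {2, 4, 7, 12}
Tree: B1–B2, B2–B3, B3–B4, B4–B5, B5–B6, B6–B7, B7–B8, B8–B9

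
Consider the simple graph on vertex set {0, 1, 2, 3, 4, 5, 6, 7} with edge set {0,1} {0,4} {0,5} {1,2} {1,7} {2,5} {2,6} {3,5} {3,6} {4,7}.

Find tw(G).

2

A width-2 tree decomposition is:
Bags: B1 = {2, 3, 6}  B2 = {2, 3, 5}  B3 = {1, 2, 5}  B4 = {0, 1, 5}  B5 = {0, 1, 7}  B6 = {0, 4, 7}
Tree: B1–B2, B2–B3, B3–B4, B4–B5, B5–B6
Every bag has size at most 3, so the width is 3 − 1 = 2 and tw(G) ≤ 2. For the lower bound, G contains the cycle 6–3–5–2–6, so G is not a forest; only forests have treewidth ≤ 1, hence tw(G) ≥ 2. Therefore the treewidth is 2.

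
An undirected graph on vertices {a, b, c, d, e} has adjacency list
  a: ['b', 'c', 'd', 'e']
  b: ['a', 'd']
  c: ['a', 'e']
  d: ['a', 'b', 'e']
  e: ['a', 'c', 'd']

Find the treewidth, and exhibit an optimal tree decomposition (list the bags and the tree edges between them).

Every bag has size at most 3, so the width is 3 − 1 = 2 and tw(G) ≤ 2. Conversely, {a, d, e} is a clique of size 3, and the vertices of any clique must share a bag in every tree decomposition; so some bag has ≥ 3 vertices and tw(G) ≥ 2. Hence tw(G) = 2 exactly.

Treewidth 2.
One optimal decomposition is:
Bags: B1 = {a, b, d}  B2 = {a, d, e}  B3 = {a, c, e}
Tree: B1–B2, B2–B3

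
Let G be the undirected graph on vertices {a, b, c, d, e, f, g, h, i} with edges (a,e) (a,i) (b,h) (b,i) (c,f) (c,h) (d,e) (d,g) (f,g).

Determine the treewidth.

2

A width-2 tree decomposition is:
Bags: B1 = {b, c, h}  B2 = {b, c, f}  B3 = {b, f, g}  B4 = {b, d, g}  B5 = {b, d, e}  B6 = {a, b, e}  B7 = {a, b, i}
Tree: B1–B2, B2–B3, B3–B4, B4–B5, B5–B6, B6–B7
Each bag holds 3 vertices, so the decomposition has width 2, which upper-bounds the treewidth. The edges b–h–c–f–g–d–e–a–i–b form a cycle, so G is not a tree and its treewidth is at least 2. Hence tw(G) = 2 exactly.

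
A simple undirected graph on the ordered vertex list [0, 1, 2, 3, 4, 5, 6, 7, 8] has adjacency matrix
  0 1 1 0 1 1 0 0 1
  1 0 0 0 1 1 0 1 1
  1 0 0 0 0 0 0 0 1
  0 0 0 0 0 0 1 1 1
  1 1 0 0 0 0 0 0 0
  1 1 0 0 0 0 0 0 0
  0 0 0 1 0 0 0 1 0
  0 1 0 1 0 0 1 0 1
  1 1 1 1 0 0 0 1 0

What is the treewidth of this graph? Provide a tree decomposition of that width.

Each bag holds 3 vertices, so the decomposition has width 2, which upper-bounds the treewidth. Conversely, {0, 1, 8} is a clique of size 3, and the vertices of any clique must share a bag in every tree decomposition; so some bag has ≥ 3 vertices and tw(G) ≥ 2. Therefore the treewidth is 2.

Treewidth 2.
One such decomposition:
Bags: B1 = {1, 7, 8}  B2 = {3, 7, 8}  B3 = {0, 1, 8}  B4 = {3, 6, 7}  B5 = {0, 1, 4}  B6 = {0, 2, 8}  B7 = {0, 1, 5}
Tree: B1–B2, B1–B3, B2–B4, B3–B5, B3–B6, B5–B7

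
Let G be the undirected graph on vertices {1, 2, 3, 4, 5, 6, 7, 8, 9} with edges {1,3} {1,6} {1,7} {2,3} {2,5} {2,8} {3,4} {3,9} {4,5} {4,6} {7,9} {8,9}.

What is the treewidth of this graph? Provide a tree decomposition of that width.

Treewidth 3.
One such decomposition:
Bags: B1 = {1, 6, 7, 9}  B2 = {1, 3, 6, 9}  B3 = {3, 4, 6, 9}  B4 = {3, 4, 8, 9}  B5 = {2, 3, 4, 8}  B6 = {2, 4, 5, 8}
Tree: B1–B2, B2–B3, B3–B4, B4–B5, B5–B6

The largest bag has 4 vertices, giving width 3; this decomposition certifies tw(G) ≤ 3. For the lower bound: the 4 vertex sets {1,6,7}, {9}, {3}, {2,4,5,8} are disjoint, each induces a connected subgraph, and every pair is joined by at least one edge of G. Contracting each set to a single vertex therefore yields K_{4} as a minor, and since treewidth is minor-monotone, tw(G) ≥ tw(K_{4}) = 3. Combining the bounds, tw(G) = 3.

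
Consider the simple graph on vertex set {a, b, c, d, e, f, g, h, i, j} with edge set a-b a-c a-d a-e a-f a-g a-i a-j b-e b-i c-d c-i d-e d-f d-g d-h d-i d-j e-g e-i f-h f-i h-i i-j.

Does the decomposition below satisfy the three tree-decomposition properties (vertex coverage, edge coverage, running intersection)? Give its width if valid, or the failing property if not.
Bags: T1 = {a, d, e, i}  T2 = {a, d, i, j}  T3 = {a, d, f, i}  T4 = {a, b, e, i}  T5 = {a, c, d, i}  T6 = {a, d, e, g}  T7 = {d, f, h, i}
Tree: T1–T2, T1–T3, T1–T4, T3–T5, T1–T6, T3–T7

Yes; width 3.

Every vertex of G appears in some bag (union = {a, b, c, d, e, f, g, h, i, j}); every edge is covered by a bag; and for each vertex v the set of bags containing v is connected in the bag tree. The decomposition is therefore valid. The largest bag has 4 vertices, so the width is 3.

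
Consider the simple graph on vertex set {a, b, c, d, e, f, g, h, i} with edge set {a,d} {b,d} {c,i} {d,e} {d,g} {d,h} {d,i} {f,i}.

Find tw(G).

A width-1 tree decomposition is:
Bags: B1 = {d, i}  B2 = {a, d}  B3 = {f, i}  B4 = {c, i}  B5 = {d, g}  B6 = {d, h}  B7 = {d, e}  B8 = {b, d}
Tree: B1–B2, B1–B3, B1–B4, B2–B5, B1–B6, B6–B7, B2–B8
The largest bag has 2 vertices, giving width 1; this decomposition certifies tw(G) ≤ 1. G has an edge, so its treewidth is at least 1. Therefore the treewidth is 1.

1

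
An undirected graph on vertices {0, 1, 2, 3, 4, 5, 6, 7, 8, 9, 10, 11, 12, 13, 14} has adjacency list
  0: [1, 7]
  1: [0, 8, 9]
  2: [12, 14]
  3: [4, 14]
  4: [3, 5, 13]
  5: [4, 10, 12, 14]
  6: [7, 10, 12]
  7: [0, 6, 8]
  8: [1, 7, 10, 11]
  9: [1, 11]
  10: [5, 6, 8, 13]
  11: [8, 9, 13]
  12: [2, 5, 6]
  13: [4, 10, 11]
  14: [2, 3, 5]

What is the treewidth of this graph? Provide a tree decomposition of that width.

Every bag has size at most 4, so the width is 4 − 1 = 3 and tw(G) ≤ 3. For the lower bound: the 4 vertex sets {0,1,9}, {7}, {8}, {6,10,11,13} are disjoint, each induces a connected subgraph, and every pair is joined by at least one edge of G. Contracting each set to a single vertex therefore yields K_{4} as a minor, and since treewidth is minor-monotone, tw(G) ≥ tw(K_{4}) = 3. Therefore the treewidth is 3.

Treewidth 3.
One such decomposition:
Bags: B1 = {0, 1, 7, 9}  B2 = {1, 7, 8, 9}  B3 = {7, 8, 9, 11}  B4 = {6, 7, 8, 11}  B5 = {6, 8, 10, 11}  B6 = {6, 10, 11, 13}  B7 = {6, 10, 12, 13}  B8 = {5, 10, 12, 13}  B9 = {4, 5, 12, 13}  B10 = {2, 4, 5, 12}  B11 = {2, 4, 5, 14}  B12 = {2, 3, 4, 14}
Tree: B1–B2, B2–B3, B3–B4, B4–B5, B5–B6, B6–B7, B7–B8, B8–B9, B9–B10, B10–B11, B11–B12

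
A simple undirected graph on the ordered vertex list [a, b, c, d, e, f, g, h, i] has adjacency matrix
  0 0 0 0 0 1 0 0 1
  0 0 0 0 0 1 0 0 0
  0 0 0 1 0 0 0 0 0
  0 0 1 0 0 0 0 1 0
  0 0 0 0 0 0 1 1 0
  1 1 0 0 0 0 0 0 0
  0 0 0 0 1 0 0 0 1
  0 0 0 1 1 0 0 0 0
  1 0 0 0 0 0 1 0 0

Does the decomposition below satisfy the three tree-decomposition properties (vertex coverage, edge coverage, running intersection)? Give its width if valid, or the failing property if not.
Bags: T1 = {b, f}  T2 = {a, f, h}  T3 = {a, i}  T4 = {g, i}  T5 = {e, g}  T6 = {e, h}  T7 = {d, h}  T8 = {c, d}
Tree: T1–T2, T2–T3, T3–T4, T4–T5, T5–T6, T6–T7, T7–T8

A tree decomposition must satisfy three properties: every vertex lies in some bag; for every edge, both endpoints lie together in some bag; and for every vertex, the bags containing it form a connected subtree. Here bags containing vertex h are not connected in the tree, so the decomposition is invalid.

No — bags containing vertex h are not connected in the tree.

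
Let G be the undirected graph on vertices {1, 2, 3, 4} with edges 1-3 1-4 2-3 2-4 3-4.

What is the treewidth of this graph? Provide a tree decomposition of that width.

Treewidth 2.
One such decomposition:
Bags: B1 = {2, 3, 4}  B2 = {1, 3, 4}
Tree: B1–B2

Each bag holds 3 vertices, so the decomposition has width 2, which upper-bounds the treewidth. For the lower bound, the 3 vertices {1, 3, 4} are pairwise adjacent, and any tree decomposition puts a clique entirely inside one bag — forcing width ≥ 2. The upper and lower bounds meet at 2, so that is the treewidth.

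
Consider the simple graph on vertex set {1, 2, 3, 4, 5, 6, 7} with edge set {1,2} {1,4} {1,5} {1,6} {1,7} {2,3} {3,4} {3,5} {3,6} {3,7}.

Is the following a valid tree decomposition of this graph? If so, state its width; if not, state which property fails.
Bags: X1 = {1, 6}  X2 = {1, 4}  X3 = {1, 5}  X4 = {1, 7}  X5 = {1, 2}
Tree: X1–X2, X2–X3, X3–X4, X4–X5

No — vertex 3 appears in no bag.

A tree decomposition must satisfy three properties: every vertex lies in some bag; for every edge, both endpoints lie together in some bag; and for every vertex, the bags containing it form a connected subtree. Here vertex 3 appears in no bag, so the decomposition is invalid.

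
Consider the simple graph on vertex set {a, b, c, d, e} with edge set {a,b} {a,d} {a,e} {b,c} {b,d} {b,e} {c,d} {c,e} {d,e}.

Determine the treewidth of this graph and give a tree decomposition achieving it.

Treewidth 3.
One optimal decomposition is:
Bags: B1 = {b, c, d, e}  B2 = {a, b, d, e}
Tree: B1–B2

Every bag has size at most 4, so the width is 4 − 1 = 3 and tw(G) ≤ 3. For the lower bound, the 4 vertices {b, c, d, e} are pairwise adjacent, and any tree decomposition puts a clique entirely inside one bag — forcing width ≥ 3. Therefore the treewidth is 3.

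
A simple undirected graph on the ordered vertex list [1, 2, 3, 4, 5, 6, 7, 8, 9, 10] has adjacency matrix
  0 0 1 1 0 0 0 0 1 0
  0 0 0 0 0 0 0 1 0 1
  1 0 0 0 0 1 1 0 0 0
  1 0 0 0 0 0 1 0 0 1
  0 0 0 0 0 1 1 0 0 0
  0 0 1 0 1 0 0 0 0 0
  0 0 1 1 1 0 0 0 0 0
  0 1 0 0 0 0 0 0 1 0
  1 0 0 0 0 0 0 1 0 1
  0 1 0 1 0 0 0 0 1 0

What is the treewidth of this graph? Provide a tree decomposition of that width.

Treewidth 2.
Bags: B1 = {2, 8, 10}  B2 = {8, 9, 10}  B3 = {4, 9, 10}  B4 = {1, 4, 9}  B5 = {1, 4, 7}  B6 = {1, 3, 7}  B7 = {3, 5, 7}  B8 = {3, 5, 6}
Tree: B1–B2, B2–B3, B3–B4, B4–B5, B5–B6, B6–B7, B7–B8

Every bag has size at most 3, so the width is 3 − 1 = 2 and tw(G) ≤ 2. The edges 2–8–9–10–2 form a cycle, so G is not a tree and its treewidth is at least 2. The upper and lower bounds meet at 2, so that is the treewidth.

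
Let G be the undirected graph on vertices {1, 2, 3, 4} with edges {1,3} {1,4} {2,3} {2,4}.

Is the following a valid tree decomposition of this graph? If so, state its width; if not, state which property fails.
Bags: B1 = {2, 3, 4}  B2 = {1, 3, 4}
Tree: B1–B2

Yes; width 2.

Vertex coverage: the bags together contain {1, 2, 3, 4}, the full vertex set. Edge coverage: each edge of G has both endpoints in at least one bag. Running intersection: for every vertex, the bags containing it form a connected subtree. All three properties hold, so this is a valid tree decomposition of width max|bag| − 1 = 2, and hence tw(G) ≤ 2.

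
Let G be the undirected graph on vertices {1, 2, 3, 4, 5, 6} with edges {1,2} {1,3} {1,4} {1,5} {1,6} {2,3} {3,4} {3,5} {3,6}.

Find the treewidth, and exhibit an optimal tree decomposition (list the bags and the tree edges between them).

Every bag has size at most 3, so the width is 3 − 1 = 2 and tw(G) ≤ 2. On the other hand G contains the 3-clique {1, 2, 3}. A clique must lie in a single bag of any decomposition, so no decomposition can have width below 2. Combining the bounds, tw(G) = 2.

Treewidth 2.
Bags: B1 = {1, 3, 4}  B2 = {1, 2, 3}  B3 = {1, 3, 5}  B4 = {1, 3, 6}
Tree: B1–B2, B1–B3, B2–B4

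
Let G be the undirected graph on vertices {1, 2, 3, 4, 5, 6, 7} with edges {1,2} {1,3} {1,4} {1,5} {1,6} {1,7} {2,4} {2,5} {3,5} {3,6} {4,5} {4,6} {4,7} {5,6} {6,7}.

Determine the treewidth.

3

A width-3 tree decomposition is:
Bags: B1 = {1, 4, 5, 6}  B2 = {1, 4, 6, 7}  B3 = {1, 3, 5, 6}  B4 = {1, 2, 4, 5}
Tree: B1–B2, B1–B3, B1–B4
The largest bag has 4 vertices, giving width 3; this decomposition certifies tw(G) ≤ 3. For the lower bound, the 4 vertices {1, 3, 5, 6} are pairwise adjacent, and any tree decomposition puts a clique entirely inside one bag — forcing width ≥ 3. Hence tw(G) = 3 exactly.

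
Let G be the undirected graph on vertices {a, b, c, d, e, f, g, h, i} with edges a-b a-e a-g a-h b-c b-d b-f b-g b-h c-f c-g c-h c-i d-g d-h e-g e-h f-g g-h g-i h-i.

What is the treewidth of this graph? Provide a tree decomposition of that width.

Each bag holds 4 vertices, so the decomposition has width 3, which upper-bounds the treewidth. For the lower bound, the 4 vertices {a, e, g, h} are pairwise adjacent, and any tree decomposition puts a clique entirely inside one bag — forcing width ≥ 3. The upper and lower bounds meet at 3, so that is the treewidth.

Treewidth 3.
One such decomposition:
Bags: B1 = {b, c, g, h}  B2 = {c, g, h, i}  B3 = {b, c, f, g}  B4 = {a, b, g, h}  B5 = {a, e, g, h}  B6 = {b, d, g, h}
Tree: B1–B2, B1–B3, B1–B4, B4–B5, B4–B6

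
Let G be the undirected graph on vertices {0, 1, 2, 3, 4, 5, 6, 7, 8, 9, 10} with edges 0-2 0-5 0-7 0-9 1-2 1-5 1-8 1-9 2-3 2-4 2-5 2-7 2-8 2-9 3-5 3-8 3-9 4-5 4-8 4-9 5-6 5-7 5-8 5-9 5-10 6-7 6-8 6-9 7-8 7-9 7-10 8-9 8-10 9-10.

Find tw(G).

4

A width-4 tree decomposition is:
Bags: B1 = {5, 7, 8, 9, 10}  B2 = {2, 5, 7, 8, 9}  B3 = {0, 2, 5, 7, 9}  B4 = {5, 6, 7, 8, 9}  B5 = {2, 4, 5, 8, 9}  B6 = {1, 2, 5, 8, 9}  B7 = {2, 3, 5, 8, 9}
Tree: B1–B2, B2–B3, B1–B4, B2–B5, B5–B6, B5–B7
The largest bag has 5 vertices, giving width 4; this decomposition certifies tw(G) ≤ 4. Conversely, {0, 2, 5, 7, 9} is a clique of size 5, and the vertices of any clique must share a bag in every tree decomposition; so some bag has ≥ 5 vertices and tw(G) ≥ 4. Hence tw(G) = 4 exactly.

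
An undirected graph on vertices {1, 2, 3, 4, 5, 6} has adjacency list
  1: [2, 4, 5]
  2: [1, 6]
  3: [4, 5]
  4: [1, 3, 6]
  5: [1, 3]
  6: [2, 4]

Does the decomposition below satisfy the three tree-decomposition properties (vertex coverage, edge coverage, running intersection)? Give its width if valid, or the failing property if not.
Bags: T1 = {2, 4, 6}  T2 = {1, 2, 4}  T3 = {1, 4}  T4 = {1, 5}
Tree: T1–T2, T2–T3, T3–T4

A tree decomposition must satisfy three properties: every vertex lies in some bag; for every edge, both endpoints lie together in some bag; and for every vertex, the bags containing it form a connected subtree. Here vertex 3 appears in no bag, so the decomposition is invalid.

No — vertex 3 appears in no bag.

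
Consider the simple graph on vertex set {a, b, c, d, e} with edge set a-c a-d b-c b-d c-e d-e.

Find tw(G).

A width-2 tree decomposition is:
Bags: B1 = {c, d, e}  B2 = {a, c, d}  B3 = {b, c, d}
Tree: B1–B2, B2–B3
Each bag holds 3 vertices, so the decomposition has width 2, which upper-bounds the treewidth. Since e–c–a–d–e is a cycle in G, G is not acyclic. Forests are exactly the graphs of treewidth ≤ 1, so tw(G) ≥ 2. Therefore the treewidth is 2.

2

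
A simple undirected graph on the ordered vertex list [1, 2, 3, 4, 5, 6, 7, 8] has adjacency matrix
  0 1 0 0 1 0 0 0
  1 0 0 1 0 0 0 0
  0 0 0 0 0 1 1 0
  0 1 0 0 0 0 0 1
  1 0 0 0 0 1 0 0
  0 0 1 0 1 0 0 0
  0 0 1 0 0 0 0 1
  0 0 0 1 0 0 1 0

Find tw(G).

A width-2 tree decomposition is:
Bags: B1 = {1, 2, 4}  B2 = {1, 4, 5}  B3 = {4, 5, 6}  B4 = {3, 4, 6}  B5 = {3, 4, 7}  B6 = {4, 7, 8}
Tree: B1–B2, B2–B3, B3–B4, B4–B5, B5–B6
Each bag holds 3 vertices, so the decomposition has width 2, which upper-bounds the treewidth. Since 4–2–1–5–6–3–7–8–4 is a cycle in G, G is not acyclic. Forests are exactly the graphs of treewidth ≤ 1, so tw(G) ≥ 2. The upper and lower bounds meet at 2, so that is the treewidth.

2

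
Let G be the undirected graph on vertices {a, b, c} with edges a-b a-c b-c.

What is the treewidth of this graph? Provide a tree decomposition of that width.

Treewidth 2.
One optimal decomposition is:
Bags: B1 = {a, b, c}
Tree: (single bag)

A single bag containing all 3 vertices is trivially a valid decomposition of width 2. For the lower bound, the 3 vertices {a, b, c} are pairwise adjacent, and any tree decomposition puts a clique entirely inside one bag — forcing width ≥ 2. Hence tw(G) = 2 exactly.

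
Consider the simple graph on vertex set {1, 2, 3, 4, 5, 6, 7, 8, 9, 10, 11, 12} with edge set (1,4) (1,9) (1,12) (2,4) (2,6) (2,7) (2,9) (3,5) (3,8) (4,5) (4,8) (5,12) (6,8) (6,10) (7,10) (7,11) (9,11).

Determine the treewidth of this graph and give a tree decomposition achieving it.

Every bag has size at most 4, so the width is 4 − 1 = 3 and tw(G) ≤ 3. For the lower bound: the 4 vertex sets {3,5,12}, {1}, {4}, {2,6,8,9} are disjoint, each induces a connected subgraph, and every pair is joined by at least one edge of G. Contracting each set to a single vertex therefore yields K_{4} as a minor, and since treewidth is minor-monotone, tw(G) ≥ tw(K_{4}) = 3. Hence tw(G) = 3 exactly.

Treewidth 3.
Bags: B1 = {1, 3, 5, 12}  B2 = {1, 3, 4, 5}  B3 = {1, 3, 4, 8}  B4 = {1, 4, 8, 9}  B5 = {2, 4, 8, 9}  B6 = {2, 6, 8, 9}  B7 = {2, 6, 9, 11}  B8 = {2, 6, 7, 11}  B9 = {6, 7, 10, 11}
Tree: B1–B2, B2–B3, B3–B4, B4–B5, B5–B6, B6–B7, B7–B8, B8–B9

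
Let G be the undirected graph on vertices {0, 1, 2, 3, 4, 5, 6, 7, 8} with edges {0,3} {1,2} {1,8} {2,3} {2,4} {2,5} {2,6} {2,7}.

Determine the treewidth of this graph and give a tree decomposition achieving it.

Treewidth 1.
Bags: B1 = {2, 5}  B2 = {2, 7}  B3 = {2, 3}  B4 = {2, 6}  B5 = {1, 2}  B6 = {1, 8}  B7 = {2, 4}  B8 = {0, 3}
Tree: B1–B2, B2–B3, B2–B4, B3–B5, B5–B6, B2–B7, B3–B8

Each bag holds 2 vertices, so the decomposition has width 1, which upper-bounds the treewidth. Any graph with an edge has treewidth ≥ 1, and G has the edge 2–5. Combining the bounds, tw(G) = 1.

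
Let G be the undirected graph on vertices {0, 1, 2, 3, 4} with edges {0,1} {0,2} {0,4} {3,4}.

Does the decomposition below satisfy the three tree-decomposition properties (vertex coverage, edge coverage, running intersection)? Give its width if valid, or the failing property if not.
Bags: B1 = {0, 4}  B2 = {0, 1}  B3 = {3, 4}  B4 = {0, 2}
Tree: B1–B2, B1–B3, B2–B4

Every vertex of G appears in some bag (union = {0, 1, 2, 3, 4}); every edge is covered by a bag; and for each vertex v the set of bags containing v is connected in the bag tree. The decomposition is therefore valid. The largest bag has 2 vertices, so the width is 1.

Yes; width 1.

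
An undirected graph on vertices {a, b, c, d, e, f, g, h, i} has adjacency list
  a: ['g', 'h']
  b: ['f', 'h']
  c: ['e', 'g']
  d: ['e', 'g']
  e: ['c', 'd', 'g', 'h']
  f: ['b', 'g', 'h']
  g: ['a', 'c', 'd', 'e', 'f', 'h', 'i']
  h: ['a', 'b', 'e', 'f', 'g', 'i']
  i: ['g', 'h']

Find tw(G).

2

A width-2 tree decomposition is:
Bags: B1 = {f, g, h}  B2 = {e, g, h}  B3 = {a, g, h}  B4 = {b, f, h}  B5 = {g, h, i}  B6 = {d, e, g}  B7 = {c, e, g}
Tree: B1–B2, B1–B3, B1–B4, B2–B5, B2–B6, B2–B7
The largest bag has 3 vertices, giving width 2; this decomposition certifies tw(G) ≤ 2. Conversely, {d, e, g} is a clique of size 3, and the vertices of any clique must share a bag in every tree decomposition; so some bag has ≥ 3 vertices and tw(G) ≥ 2. Therefore the treewidth is 2.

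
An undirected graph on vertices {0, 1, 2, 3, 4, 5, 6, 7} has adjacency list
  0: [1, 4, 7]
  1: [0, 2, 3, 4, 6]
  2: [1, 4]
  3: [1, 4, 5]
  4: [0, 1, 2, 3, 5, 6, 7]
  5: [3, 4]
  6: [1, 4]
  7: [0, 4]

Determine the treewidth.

2

A width-2 tree decomposition is:
Bags: B1 = {1, 3, 4}  B2 = {1, 2, 4}  B3 = {0, 1, 4}  B4 = {1, 4, 6}  B5 = {3, 4, 5}  B6 = {0, 4, 7}
Tree: B1–B2, B2–B3, B1–B4, B1–B5, B3–B6
The largest bag has 3 vertices, giving width 2; this decomposition certifies tw(G) ≤ 2. On the other hand G contains the 3-clique {0, 1, 4}. A clique must lie in a single bag of any decomposition, so no decomposition can have width below 2. Hence tw(G) = 2 exactly.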